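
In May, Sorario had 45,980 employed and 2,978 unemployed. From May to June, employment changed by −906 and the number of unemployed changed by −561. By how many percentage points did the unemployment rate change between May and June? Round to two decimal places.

The unemployment rate changed by −0.99 percentage points.

May: labor force = 45,980 + 2,978 = 48,958; u = 2,978/48,958 = 6.08%.
June: labor force = 45,074 + 2,417 = 47,491; u = 2,417/47,491 = 5.09%.
Change = 5.09% − 6.08% = −0.99 pp.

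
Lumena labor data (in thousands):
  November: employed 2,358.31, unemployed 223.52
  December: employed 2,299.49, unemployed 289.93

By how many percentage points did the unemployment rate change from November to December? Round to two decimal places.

November: labor force = 2,358.31 + 223.52 = 2,581.83; u = 223.52/2,581.83 = 8.66%.
December: labor force = 2,299.49 + 289.93 = 2,589.42; u = 289.93/2,589.42 = 11.20%.
Change = 11.20% − 8.66% = +2.54 pp.

The unemployment rate changed by +2.54 percentage points.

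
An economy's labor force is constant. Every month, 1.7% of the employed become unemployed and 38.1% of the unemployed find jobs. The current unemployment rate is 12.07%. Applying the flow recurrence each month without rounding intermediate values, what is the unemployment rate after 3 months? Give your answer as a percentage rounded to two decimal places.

With a fixed labor force, u_{t+1} = u_t + s·(1−u_t) − f·u_t = u_t·(1−s−f) + s.
Here 1−s−f = 0.602 and s = 0.017.
u_1 = 0.120700 × 0.602 + 0.017 = 0.089661.
u_2 = 0.089661 × 0.602 + 0.017 = 0.070976.
u_3 = 0.070976 × 0.602 + 0.017 = 0.059728.

Unemployment rate after three months ≈ 5.97%.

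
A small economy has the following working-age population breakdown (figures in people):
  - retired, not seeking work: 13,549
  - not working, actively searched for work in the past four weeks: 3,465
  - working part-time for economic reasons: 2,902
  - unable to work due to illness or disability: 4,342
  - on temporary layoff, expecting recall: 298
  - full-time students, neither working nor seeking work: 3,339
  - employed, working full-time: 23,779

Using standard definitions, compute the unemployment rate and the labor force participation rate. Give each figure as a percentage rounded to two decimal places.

Unemployment rate ≈ 12.36%; labor force participation rate ≈ 58.92%.

Employed = 2,902 + 23,779 = 26,681 (anyone who worked, including part-time for economic reasons, counts as employed).
Unemployed = 3,465 + 298 = 3,763 (jobless and actively searching, or on temporary layoff).
Labor force = 26,681 + 3,763 = 30,444.
Not in labor force = 13,549 + 4,342 + 3,339 = 21,230 (those not working and not actively searching are outside the labor force).
Civilian working-age population = 30,444 + 21,230 = 51,674.
Unemployment rate = 3,763 / 30,444 = 12.36%.
Labor force participation rate = 30,444 / 51,674 = 58.92%.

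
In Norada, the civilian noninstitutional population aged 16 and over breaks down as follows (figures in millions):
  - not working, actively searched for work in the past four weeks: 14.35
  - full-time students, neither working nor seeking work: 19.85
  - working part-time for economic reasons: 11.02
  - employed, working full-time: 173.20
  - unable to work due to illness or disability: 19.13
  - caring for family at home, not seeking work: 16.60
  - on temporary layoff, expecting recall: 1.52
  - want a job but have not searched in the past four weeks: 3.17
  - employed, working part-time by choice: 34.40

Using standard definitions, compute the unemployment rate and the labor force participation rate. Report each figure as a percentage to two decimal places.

Unemployment rate ≈ 6.77%; labor force participation rate ≈ 79.97%.

Employed = 11.02 + 173.20 + 34.40 = 218.62 million (anyone who worked, including part-time for economic reasons, counts as employed).
Unemployed = 14.35 + 1.52 = 15.87 million (jobless and actively searching, or on temporary layoff).
Labor force = 218.62 + 15.87 = 234.49 million.
Not in labor force = 19.85 + 19.13 + 16.60 + 3.17 = 58.75 million (those not working and not actively searching are outside the labor force — including those who want a job but have given up searching).
Civilian working-age population = 234.49 + 58.75 = 293.24 million.
Unemployment rate = 15.87 / 234.49 = 6.77%.
Labor force participation rate = 234.49 / 293.24 = 79.97%.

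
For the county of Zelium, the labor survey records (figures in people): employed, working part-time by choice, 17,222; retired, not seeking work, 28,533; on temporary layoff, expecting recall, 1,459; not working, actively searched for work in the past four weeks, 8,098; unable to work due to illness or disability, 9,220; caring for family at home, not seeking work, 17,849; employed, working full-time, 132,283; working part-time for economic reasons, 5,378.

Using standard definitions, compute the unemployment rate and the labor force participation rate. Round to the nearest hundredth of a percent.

Employed = 17,222 + 132,283 + 5,378 = 154,883 (anyone who worked, including part-time for economic reasons, counts as employed).
Unemployed = 1,459 + 8,098 = 9,557 (jobless and actively searching, or on temporary layoff).
Labor force = 154,883 + 9,557 = 164,440.
Not in labor force = 28,533 + 9,220 + 17,849 = 55,602 (those not working and not actively searching are outside the labor force).
Civilian working-age population = 164,440 + 55,602 = 220,042.
Unemployment rate = 9,557 / 164,440 = 5.81%.
Labor force participation rate = 164,440 / 220,042 = 74.73%.

Unemployment rate ≈ 5.81%; labor force participation rate ≈ 74.73%.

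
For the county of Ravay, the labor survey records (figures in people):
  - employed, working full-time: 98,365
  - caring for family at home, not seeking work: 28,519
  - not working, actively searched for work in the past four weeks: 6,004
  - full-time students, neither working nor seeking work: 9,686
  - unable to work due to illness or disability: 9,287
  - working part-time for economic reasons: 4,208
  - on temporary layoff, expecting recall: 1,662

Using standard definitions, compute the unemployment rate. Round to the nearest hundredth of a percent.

Employed = 98,365 + 4,208 = 102,573 (anyone who worked, including part-time for economic reasons, counts as employed).
Unemployed = 6,004 + 1,662 = 7,666 (jobless and actively searching, or on temporary layoff).
Labor force = 102,573 + 7,666 = 110,239.
Unemployment rate = 7,666 / 110,239 = 6.95%.

Unemployment rate ≈ 6.95%.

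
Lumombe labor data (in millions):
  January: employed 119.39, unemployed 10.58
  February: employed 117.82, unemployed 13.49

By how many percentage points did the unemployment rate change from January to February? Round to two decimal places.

January: labor force = 119.39 + 10.58 = 129.97; u = 10.58/129.97 = 8.14%.
February: labor force = 117.82 + 13.49 = 131.31; u = 13.49/131.31 = 10.27%.
Change = 10.27% − 8.14% = +2.13 pp.

The unemployment rate changed by +2.13 percentage points.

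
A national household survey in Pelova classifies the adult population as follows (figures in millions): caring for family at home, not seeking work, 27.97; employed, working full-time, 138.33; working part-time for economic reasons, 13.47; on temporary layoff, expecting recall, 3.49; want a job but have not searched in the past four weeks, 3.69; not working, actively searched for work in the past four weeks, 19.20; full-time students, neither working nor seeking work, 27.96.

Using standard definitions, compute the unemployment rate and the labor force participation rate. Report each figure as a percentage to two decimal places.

Unemployment rate ≈ 13.00%; labor force participation rate ≈ 74.53%.

Employed = 138.33 + 13.47 = 151.80 million (anyone who worked, including part-time for economic reasons, counts as employed).
Unemployed = 3.49 + 19.20 = 22.69 million (jobless and actively searching, or on temporary layoff).
Labor force = 151.80 + 22.69 = 174.49 million.
Not in labor force = 27.97 + 3.69 + 27.96 = 59.62 million (those not working and not actively searching are outside the labor force — including those who want a job but have given up searching).
Civilian working-age population = 174.49 + 59.62 = 234.11 million.
Unemployment rate = 22.69 / 174.49 = 13.00%.
Labor force participation rate = 174.49 / 234.11 = 74.53%.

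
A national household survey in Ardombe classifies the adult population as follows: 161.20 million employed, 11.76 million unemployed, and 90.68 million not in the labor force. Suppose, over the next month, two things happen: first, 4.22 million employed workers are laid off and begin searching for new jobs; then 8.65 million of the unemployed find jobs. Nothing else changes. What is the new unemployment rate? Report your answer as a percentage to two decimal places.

Initially, labor force = 161.20 + 11.76 = 172.96 million, so u = 11.76/172.96 = 6.80%.
After the first change, employed falls and unemployed rises by 4.22; labor force unchanged → E = 156.98, U = 15.98, labor force = 172.96 million.
After the second change, unemployed falls and employed rises by 8.65; labor force unchanged → E = 165.63, U = 7.33, labor force = 172.96 million.
New unemployment rate = 7.33 / 172.96 = 4.24%.

New unemployment rate ≈ 4.24%.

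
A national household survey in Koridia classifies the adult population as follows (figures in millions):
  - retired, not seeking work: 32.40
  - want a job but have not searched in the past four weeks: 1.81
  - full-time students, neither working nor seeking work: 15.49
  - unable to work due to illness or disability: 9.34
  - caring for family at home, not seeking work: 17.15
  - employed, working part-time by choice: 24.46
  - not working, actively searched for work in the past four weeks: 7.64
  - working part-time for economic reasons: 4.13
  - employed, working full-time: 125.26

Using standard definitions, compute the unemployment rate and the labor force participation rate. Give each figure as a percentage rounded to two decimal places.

Unemployment rate ≈ 4.73%; labor force participation rate ≈ 67.94%.

Employed = 24.46 + 4.13 + 125.26 = 153.85 million (anyone who worked, including part-time for economic reasons, counts as employed).
Unemployed = 7.64 million.
Labor force = 153.85 + 7.64 = 161.49 million.
Not in labor force = 32.40 + 1.81 + 15.49 + 9.34 + 17.15 = 76.19 million (those not working and not actively searching are outside the labor force — including those who want a job but have given up searching).
Civilian working-age population = 161.49 + 76.19 = 237.68 million.
Unemployment rate = 7.64 / 161.49 = 4.73%.
Labor force participation rate = 161.49 / 237.68 = 67.94%.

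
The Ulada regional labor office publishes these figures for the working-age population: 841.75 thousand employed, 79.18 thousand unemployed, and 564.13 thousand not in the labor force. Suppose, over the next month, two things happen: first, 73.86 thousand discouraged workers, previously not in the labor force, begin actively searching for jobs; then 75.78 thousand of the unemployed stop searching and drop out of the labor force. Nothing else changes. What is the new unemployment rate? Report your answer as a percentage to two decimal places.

Initially, labor force = 841.75 + 79.18 = 920.93 thousand, so u = 79.18/920.93 = 8.60%.
After the first change, unemployed and labor force both rise by 73.86 → E = 841.75, U = 153.04, labor force = 994.79 thousand.
After the second change, unemployed and labor force both fall by 75.78 → E = 841.75, U = 77.26, labor force = 919.01 thousand.
New unemployment rate = 77.26 / 919.01 = 8.41%.

New unemployment rate ≈ 8.41%.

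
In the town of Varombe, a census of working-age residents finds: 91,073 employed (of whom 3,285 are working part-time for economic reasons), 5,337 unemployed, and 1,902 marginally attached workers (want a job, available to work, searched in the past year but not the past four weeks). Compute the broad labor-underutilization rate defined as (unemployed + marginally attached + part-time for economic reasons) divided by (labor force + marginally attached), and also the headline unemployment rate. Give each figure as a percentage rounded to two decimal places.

Broad underutilization rate ≈ 10.70%; headline unemployment rate ≈ 5.54%.

Labor force = 91,073 + 5,337 = 96,410.
Numerator = 5,337 + 1,902 + 3,285 = 10,524.
Denominator = 96,410 + 1,902 = 98,312.
Broad rate = 10,524 / 98,312 = 10.70%.
Headline unemployment rate = 5,337 / 96,410 = 5.54%.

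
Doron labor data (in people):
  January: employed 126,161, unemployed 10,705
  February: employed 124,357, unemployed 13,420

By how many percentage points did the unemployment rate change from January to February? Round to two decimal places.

January: labor force = 126,161 + 10,705 = 136,866; u = 10,705/136,866 = 7.82%.
February: labor force = 124,357 + 13,420 = 137,777; u = 13,420/137,777 = 9.74%.
Change = 9.74% − 7.82% = +1.92 pp.

The unemployment rate changed by +1.92 percentage points.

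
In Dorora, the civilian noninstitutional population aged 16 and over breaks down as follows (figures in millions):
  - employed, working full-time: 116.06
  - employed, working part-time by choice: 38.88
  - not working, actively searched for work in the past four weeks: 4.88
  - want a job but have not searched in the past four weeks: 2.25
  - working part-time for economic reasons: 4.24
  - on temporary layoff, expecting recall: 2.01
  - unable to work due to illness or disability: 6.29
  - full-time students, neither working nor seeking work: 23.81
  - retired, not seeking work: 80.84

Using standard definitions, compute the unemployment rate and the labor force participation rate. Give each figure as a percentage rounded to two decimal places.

Unemployment rate ≈ 4.15%; labor force participation rate ≈ 59.47%.

Employed = 116.06 + 38.88 + 4.24 = 159.18 million (anyone who worked, including part-time for economic reasons, counts as employed).
Unemployed = 4.88 + 2.01 = 6.89 million (jobless and actively searching, or on temporary layoff).
Labor force = 159.18 + 6.89 = 166.07 million.
Not in labor force = 2.25 + 6.29 + 23.81 + 80.84 = 113.19 million (those not working and not actively searching are outside the labor force — including those who want a job but have given up searching).
Civilian working-age population = 166.07 + 113.19 = 279.26 million.
Unemployment rate = 6.89 / 166.07 = 4.15%.
Labor force participation rate = 166.07 / 279.26 = 59.47%.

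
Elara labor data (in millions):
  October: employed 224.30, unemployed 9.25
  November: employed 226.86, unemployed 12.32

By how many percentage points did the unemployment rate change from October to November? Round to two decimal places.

The unemployment rate changed by +1.19 percentage points.

October: labor force = 224.30 + 9.25 = 233.55; u = 9.25/233.55 = 3.96%.
November: labor force = 226.86 + 12.32 = 239.18; u = 12.32/239.18 = 5.15%.
Change = 5.15% − 3.96% = +1.19 pp.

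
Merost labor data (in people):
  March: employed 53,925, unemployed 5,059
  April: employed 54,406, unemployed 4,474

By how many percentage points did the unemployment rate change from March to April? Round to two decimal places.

The unemployment rate changed by −0.98 percentage points.

March: labor force = 53,925 + 5,059 = 58,984; u = 5,059/58,984 = 8.58%.
April: labor force = 54,406 + 4,474 = 58,880; u = 4,474/58,880 = 7.60%.
Change = 7.60% − 8.58% = −0.98 pp.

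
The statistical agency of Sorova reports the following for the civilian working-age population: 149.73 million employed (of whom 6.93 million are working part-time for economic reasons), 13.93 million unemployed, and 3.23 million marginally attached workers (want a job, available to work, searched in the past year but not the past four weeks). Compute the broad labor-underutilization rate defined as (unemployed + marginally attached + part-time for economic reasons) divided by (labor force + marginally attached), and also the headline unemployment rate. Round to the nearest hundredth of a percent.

Labor force = 149.73 + 13.93 = 163.66 million.
Numerator = 13.93 + 3.23 + 6.93 = 24.09 million.
Denominator = 163.66 + 3.23 = 166.89 million.
Broad rate = 24.09 / 166.89 = 14.43%.
Headline unemployment rate = 13.93 / 163.66 = 8.51%.

Broad underutilization rate ≈ 14.43%; headline unemployment rate ≈ 8.51%.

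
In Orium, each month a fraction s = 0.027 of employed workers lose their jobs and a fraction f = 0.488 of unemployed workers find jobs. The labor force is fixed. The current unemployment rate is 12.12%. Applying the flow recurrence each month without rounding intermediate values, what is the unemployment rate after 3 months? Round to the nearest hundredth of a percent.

Unemployment rate after three months ≈ 6.03%.

With a fixed labor force, u_{t+1} = u_t + s·(1−u_t) − f·u_t = u_t·(1−s−f) + s.
Here 1−s−f = 0.485 and s = 0.027.
u_1 = 0.121200 × 0.485 + 0.027 = 0.085782.
u_2 = 0.085782 × 0.485 + 0.027 = 0.068604.
u_3 = 0.068604 × 0.485 + 0.027 = 0.060273.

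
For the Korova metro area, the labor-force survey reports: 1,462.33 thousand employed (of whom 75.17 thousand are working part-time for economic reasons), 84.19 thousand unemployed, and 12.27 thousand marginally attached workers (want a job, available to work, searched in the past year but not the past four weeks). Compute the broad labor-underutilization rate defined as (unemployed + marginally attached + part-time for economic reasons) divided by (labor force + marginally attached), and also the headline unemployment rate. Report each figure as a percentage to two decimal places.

Labor force = 1,462.33 + 84.19 = 1,546.52 thousand.
Numerator = 84.19 + 12.27 + 75.17 = 171.63 thousand.
Denominator = 1,546.52 + 12.27 = 1,558.79 thousand.
Broad rate = 171.63 / 1,558.79 = 11.01%.
Headline unemployment rate = 84.19 / 1,546.52 = 5.44%.

Broad underutilization rate ≈ 11.01%; headline unemployment rate ≈ 5.44%.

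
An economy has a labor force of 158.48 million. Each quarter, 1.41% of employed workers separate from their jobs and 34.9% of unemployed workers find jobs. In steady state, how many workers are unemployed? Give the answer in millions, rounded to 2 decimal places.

Steady-state unemployment rate u* = s/(s+f) = 1.41/(1.41+34.9) = 0.038832.
Unemployed = u* × labor force = 0.038832 × 158.48 ≈ 6.15 million.

About 6.15 million are unemployed in steady state.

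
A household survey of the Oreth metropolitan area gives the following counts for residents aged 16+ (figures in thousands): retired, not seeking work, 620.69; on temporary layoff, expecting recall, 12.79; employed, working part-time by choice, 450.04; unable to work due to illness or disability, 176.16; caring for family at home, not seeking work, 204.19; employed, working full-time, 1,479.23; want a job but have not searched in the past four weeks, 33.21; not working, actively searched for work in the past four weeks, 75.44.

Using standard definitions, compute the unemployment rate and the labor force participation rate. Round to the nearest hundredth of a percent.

Unemployment rate ≈ 4.37%; labor force participation rate ≈ 66.11%.

Employed = 450.04 + 1,479.23 = 1,929.27 thousand.
Unemployed = 12.79 + 75.44 = 88.23 thousand (jobless and actively searching, or on temporary layoff).
Labor force = 1,929.27 + 88.23 = 2,017.50 thousand.
Not in labor force = 620.69 + 176.16 + 204.19 + 33.21 = 1,034.25 thousand (those not working and not actively searching are outside the labor force — including those who want a job but have given up searching).
Civilian working-age population = 2,017.50 + 1,034.25 = 3,051.75 thousand.
Unemployment rate = 88.23 / 2,017.50 = 4.37%.
Labor force participation rate = 2,017.50 / 3,051.75 = 66.11%.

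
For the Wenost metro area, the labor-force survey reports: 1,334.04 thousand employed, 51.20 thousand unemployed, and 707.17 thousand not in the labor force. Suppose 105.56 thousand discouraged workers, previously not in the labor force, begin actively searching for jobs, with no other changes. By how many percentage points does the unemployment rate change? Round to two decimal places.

Initially, labor force = 1,334.04 + 51.20 = 1,385.24 thousand, so u = 51.20/1,385.24 = 3.70%.
After the change, unemployed and labor force both rise by 105.56 → E = 1,334.04, U = 156.76, labor force = 1,490.80 thousand.
New unemployment rate = 156.76 / 1,490.80 = 10.52%.
Change = 10.52% − 3.70% = +6.82 percentage points.

The unemployment rate changes by +6.82 percentage points.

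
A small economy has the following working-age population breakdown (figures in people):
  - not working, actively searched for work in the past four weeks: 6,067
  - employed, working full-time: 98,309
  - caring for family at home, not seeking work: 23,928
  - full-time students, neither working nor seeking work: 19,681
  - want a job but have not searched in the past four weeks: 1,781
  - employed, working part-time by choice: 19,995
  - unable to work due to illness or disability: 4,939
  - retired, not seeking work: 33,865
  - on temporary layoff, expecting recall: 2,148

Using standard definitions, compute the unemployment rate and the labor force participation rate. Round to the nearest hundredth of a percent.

Unemployment rate ≈ 6.49%; labor force participation rate ≈ 60.04%.

Employed = 98,309 + 19,995 = 118,304.
Unemployed = 6,067 + 2,148 = 8,215 (jobless and actively searching, or on temporary layoff).
Labor force = 118,304 + 8,215 = 126,519.
Not in labor force = 23,928 + 19,681 + 1,781 + 4,939 + 33,865 = 84,194 (those not working and not actively searching are outside the labor force — including those who want a job but have given up searching).
Civilian working-age population = 126,519 + 84,194 = 210,713.
Unemployment rate = 8,215 / 126,519 = 6.49%.
Labor force participation rate = 126,519 / 210,713 = 60.04%.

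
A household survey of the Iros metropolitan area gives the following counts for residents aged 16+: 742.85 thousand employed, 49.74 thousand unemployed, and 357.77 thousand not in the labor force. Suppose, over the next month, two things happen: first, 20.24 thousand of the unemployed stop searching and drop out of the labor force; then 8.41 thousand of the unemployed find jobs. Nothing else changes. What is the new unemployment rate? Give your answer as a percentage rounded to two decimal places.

New unemployment rate ≈ 2.73%.

Initially, labor force = 742.85 + 49.74 = 792.59 thousand, so u = 49.74/792.59 = 6.28%.
After the first change, unemployed and labor force both fall by 20.24 → E = 742.85, U = 29.50, labor force = 772.35 thousand.
After the second change, unemployed falls and employed rises by 8.41; labor force unchanged → E = 751.26, U = 21.09, labor force = 772.35 thousand.
New unemployment rate = 21.09 / 772.35 = 2.73%.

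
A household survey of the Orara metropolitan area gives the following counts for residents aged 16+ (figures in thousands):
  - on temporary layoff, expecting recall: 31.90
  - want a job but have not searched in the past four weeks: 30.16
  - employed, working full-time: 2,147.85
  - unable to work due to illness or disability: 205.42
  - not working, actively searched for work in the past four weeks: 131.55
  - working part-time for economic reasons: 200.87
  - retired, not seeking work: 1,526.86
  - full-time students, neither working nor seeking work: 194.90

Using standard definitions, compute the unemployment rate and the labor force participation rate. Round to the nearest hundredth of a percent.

Employed = 2,147.85 + 200.87 = 2,348.72 thousand (anyone who worked, including part-time for economic reasons, counts as employed).
Unemployed = 31.90 + 131.55 = 163.45 thousand (jobless and actively searching, or on temporary layoff).
Labor force = 2,348.72 + 163.45 = 2,512.17 thousand.
Not in labor force = 30.16 + 205.42 + 1,526.86 + 194.90 = 1,957.34 thousand (those not working and not actively searching are outside the labor force — including those who want a job but have given up searching).
Civilian working-age population = 2,512.17 + 1,957.34 = 4,469.51 thousand.
Unemployment rate = 163.45 / 2,512.17 = 6.51%.
Labor force participation rate = 2,512.17 / 4,469.51 = 56.21%.

Unemployment rate ≈ 6.51%; labor force participation rate ≈ 56.21%.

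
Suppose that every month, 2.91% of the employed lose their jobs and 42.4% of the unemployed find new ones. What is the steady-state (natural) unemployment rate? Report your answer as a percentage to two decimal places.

At steady state the flows balance: s·E = f·U, so U/(E+U) = s/(s+f).
u* = 2.91 / (2.91 + 42.4) = 2.91 / 45.31 = 6.42%.

Steady-state unemployment rate ≈ 6.42%.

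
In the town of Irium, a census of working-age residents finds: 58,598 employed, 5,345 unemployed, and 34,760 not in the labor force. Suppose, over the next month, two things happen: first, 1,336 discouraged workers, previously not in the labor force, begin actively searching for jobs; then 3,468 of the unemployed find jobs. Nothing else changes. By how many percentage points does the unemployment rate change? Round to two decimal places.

Initially, labor force = 58,598 + 5,345 = 63,943, so u = 5,345/63,943 = 8.36%.
After the first change, unemployed and labor force both rise by 1,336 → E = 58,598, U = 6,681, labor force = 65,279.
After the second change, unemployed falls and employed rises by 3,468; labor force unchanged → E = 62,066, U = 3,213, labor force = 65,279.
New unemployment rate = 3,213 / 65,279 = 4.92%.
Change = 4.92% − 8.36% = −3.44 percentage points.

The unemployment rate changes by −3.44 percentage points.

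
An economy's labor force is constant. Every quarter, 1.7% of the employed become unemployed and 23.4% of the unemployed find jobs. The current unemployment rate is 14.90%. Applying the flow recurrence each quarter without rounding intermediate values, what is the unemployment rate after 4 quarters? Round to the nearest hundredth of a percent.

With a fixed labor force, u_{t+1} = u_t + s·(1−u_t) − f·u_t = u_t·(1−s−f) + s.
Here 1−s−f = 0.749 and s = 0.017.
u_1 = 0.149000 × 0.749 + 0.017 = 0.128601.
u_2 = 0.128601 × 0.749 + 0.017 = 0.113322.
u_3 = 0.113322 × 0.749 + 0.017 = 0.101878.
u_4 = 0.101878 × 0.749 + 0.017 = 0.093307.

Unemployment rate after four quarters ≈ 9.33%.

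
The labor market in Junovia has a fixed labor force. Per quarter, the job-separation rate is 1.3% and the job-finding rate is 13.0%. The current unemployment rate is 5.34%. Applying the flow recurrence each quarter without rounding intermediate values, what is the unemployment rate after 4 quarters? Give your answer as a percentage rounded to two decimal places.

Unemployment rate after four quarters ≈ 7.07%.

With a fixed labor force, u_{t+1} = u_t + s·(1−u_t) − f·u_t = u_t·(1−s−f) + s.
Here 1−s−f = 0.857 and s = 0.013.
u_1 = 0.053400 × 0.857 + 0.013 = 0.058764.
u_2 = 0.058764 × 0.857 + 0.013 = 0.063361.
u_3 = 0.063361 × 0.857 + 0.013 = 0.067300.
u_4 = 0.067300 × 0.857 + 0.013 = 0.070676.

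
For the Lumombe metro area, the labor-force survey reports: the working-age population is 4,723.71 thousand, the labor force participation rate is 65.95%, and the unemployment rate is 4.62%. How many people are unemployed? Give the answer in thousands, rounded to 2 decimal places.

Labor force = 0.6595 × 4,723.71 = 3,115.29 thousand.
Unemployed = 0.0462 × 3,115.29 ≈ 143.93 thousand.

About 143.93 thousand are unemployed.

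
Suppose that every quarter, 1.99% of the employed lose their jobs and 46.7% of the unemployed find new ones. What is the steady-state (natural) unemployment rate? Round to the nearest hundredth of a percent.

At steady state the flows balance: s·E = f·U, so U/(E+U) = s/(s+f).
u* = 1.99 / (1.99 + 46.7) = 1.99 / 48.69 = 4.09%.

Steady-state unemployment rate ≈ 4.09%.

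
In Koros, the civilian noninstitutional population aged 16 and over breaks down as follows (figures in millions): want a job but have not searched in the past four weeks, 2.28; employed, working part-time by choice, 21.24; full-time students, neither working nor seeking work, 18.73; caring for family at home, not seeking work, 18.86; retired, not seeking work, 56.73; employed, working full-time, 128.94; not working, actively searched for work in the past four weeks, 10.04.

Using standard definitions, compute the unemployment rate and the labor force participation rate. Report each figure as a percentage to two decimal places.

Employed = 21.24 + 128.94 = 150.18 million.
Unemployed = 10.04 million.
Labor force = 150.18 + 10.04 = 160.22 million.
Not in labor force = 2.28 + 18.73 + 18.86 + 56.73 = 96.60 million (those not working and not actively searching are outside the labor force — including those who want a job but have given up searching).
Civilian working-age population = 160.22 + 96.60 = 256.82 million.
Unemployment rate = 10.04 / 160.22 = 6.27%.
Labor force participation rate = 160.22 / 256.82 = 62.39%.

Unemployment rate ≈ 6.27%; labor force participation rate ≈ 62.39%.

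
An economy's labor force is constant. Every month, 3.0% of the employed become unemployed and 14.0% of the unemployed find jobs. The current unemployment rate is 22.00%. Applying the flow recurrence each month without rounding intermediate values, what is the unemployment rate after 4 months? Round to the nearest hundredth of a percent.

With a fixed labor force, u_{t+1} = u_t + s·(1−u_t) − f·u_t = u_t·(1−s−f) + s.
Here 1−s−f = 0.830 and s = 0.030.
u_1 = 0.220000 × 0.830 + 0.030 = 0.212600.
u_2 = 0.212600 × 0.830 + 0.030 = 0.206458.
u_3 = 0.206458 × 0.830 + 0.030 = 0.201360.
u_4 = 0.201360 × 0.830 + 0.030 = 0.197129.

Unemployment rate after four months ≈ 19.71%.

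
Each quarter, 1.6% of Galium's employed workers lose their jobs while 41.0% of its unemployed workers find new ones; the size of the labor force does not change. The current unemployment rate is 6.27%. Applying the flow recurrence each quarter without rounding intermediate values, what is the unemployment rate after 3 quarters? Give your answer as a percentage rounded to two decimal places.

With a fixed labor force, u_{t+1} = u_t + s·(1−u_t) − f·u_t = u_t·(1−s−f) + s.
Here 1−s−f = 0.574 and s = 0.016.
u_1 = 0.062700 × 0.574 + 0.016 = 0.051990.
u_2 = 0.051990 × 0.574 + 0.016 = 0.045842.
u_3 = 0.045842 × 0.574 + 0.016 = 0.042313.

Unemployment rate after three quarters ≈ 4.23%.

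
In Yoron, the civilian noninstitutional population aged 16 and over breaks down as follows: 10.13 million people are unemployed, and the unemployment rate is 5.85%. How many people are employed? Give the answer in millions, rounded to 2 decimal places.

Labor force = U / u = 10.13 / 0.0585 ≈ 173.16 million.
Employed = labor force − unemployed = 173.16 − 10.13 = 163.03 million.

About 163.03 million are employed.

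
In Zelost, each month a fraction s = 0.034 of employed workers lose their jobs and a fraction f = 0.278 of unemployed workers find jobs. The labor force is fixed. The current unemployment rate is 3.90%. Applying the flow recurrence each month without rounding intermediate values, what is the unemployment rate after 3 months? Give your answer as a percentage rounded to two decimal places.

Unemployment rate after three months ≈ 8.62%.

With a fixed labor force, u_{t+1} = u_t + s·(1−u_t) − f·u_t = u_t·(1−s−f) + s.
Here 1−s−f = 0.688 and s = 0.034.
u_1 = 0.039000 × 0.688 + 0.034 = 0.060832.
u_2 = 0.060832 × 0.688 + 0.034 = 0.075852.
u_3 = 0.075852 × 0.688 + 0.034 = 0.086186.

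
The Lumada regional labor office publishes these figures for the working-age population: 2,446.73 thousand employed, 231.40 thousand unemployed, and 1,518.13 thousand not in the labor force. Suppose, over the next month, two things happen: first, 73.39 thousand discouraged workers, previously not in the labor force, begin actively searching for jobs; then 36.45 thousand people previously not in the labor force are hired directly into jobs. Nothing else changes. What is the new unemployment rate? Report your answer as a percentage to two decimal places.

New unemployment rate ≈ 10.93%.

Initially, labor force = 2,446.73 + 231.40 = 2,678.13 thousand, so u = 231.40/2,678.13 = 8.64%.
After the first change, unemployed and labor force both rise by 73.39 → E = 2,446.73, U = 304.79, labor force = 2,751.52 thousand.
After the second change, employed and labor force both rise by 36.45; unemployed unchanged → E = 2,483.18, U = 304.79, labor force = 2,787.97 thousand.
New unemployment rate = 304.79 / 2,787.97 = 10.93%.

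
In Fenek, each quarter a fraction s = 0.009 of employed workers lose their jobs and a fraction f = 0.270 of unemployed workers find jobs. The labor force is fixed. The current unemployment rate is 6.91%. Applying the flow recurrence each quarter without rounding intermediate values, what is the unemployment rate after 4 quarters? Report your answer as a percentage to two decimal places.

Unemployment rate after four quarters ≈ 4.22%.

With a fixed labor force, u_{t+1} = u_t + s·(1−u_t) − f·u_t = u_t·(1−s−f) + s.
Here 1−s−f = 0.721 and s = 0.009.
u_1 = 0.069100 × 0.721 + 0.009 = 0.058821.
u_2 = 0.058821 × 0.721 + 0.009 = 0.051410.
u_3 = 0.051410 × 0.721 + 0.009 = 0.046067.
u_4 = 0.046067 × 0.721 + 0.009 = 0.042214.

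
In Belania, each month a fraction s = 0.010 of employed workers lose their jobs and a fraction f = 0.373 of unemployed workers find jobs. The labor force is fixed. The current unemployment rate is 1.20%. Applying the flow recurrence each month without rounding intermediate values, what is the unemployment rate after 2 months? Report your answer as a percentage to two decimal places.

Unemployment rate after two months ≈ 2.07%.

With a fixed labor force, u_{t+1} = u_t + s·(1−u_t) − f·u_t = u_t·(1−s−f) + s.
Here 1−s−f = 0.617 and s = 0.010.
u_1 = 0.012000 × 0.617 + 0.010 = 0.017404.
u_2 = 0.017404 × 0.617 + 0.010 = 0.020738.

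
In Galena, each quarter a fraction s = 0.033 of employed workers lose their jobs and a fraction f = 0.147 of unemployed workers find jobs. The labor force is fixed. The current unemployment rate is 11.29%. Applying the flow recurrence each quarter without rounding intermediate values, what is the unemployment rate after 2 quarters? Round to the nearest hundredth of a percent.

With a fixed labor force, u_{t+1} = u_t + s·(1−u_t) − f·u_t = u_t·(1−s−f) + s.
Here 1−s−f = 0.820 and s = 0.033.
u_1 = 0.112900 × 0.820 + 0.033 = 0.125578.
u_2 = 0.125578 × 0.820 + 0.033 = 0.135974.

Unemployment rate after two quarters ≈ 13.60%.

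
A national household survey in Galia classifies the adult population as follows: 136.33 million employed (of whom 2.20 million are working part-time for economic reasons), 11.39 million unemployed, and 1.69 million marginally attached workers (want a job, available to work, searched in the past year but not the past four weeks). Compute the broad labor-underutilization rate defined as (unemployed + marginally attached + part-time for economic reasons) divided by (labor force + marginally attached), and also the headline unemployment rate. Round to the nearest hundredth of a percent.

Labor force = 136.33 + 11.39 = 147.72 million.
Numerator = 11.39 + 1.69 + 2.20 = 15.28 million.
Denominator = 147.72 + 1.69 = 149.41 million.
Broad rate = 15.28 / 149.41 = 10.23%.
Headline unemployment rate = 11.39 / 147.72 = 7.71%.

Broad underutilization rate ≈ 10.23%; headline unemployment rate ≈ 7.71%.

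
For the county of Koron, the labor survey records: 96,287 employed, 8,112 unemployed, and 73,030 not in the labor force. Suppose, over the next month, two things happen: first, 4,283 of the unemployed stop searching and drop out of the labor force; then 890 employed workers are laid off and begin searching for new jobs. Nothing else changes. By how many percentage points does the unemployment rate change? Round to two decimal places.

The unemployment rate changes by −3.06 percentage points.

Initially, labor force = 96,287 + 8,112 = 104,399, so u = 8,112/104,399 = 7.77%.
After the first change, unemployed and labor force both fall by 4,283 → E = 96,287, U = 3,829, labor force = 100,116.
After the second change, employed falls and unemployed rises by 890; labor force unchanged → E = 95,397, U = 4,719, labor force = 100,116.
New unemployment rate = 4,719 / 100,116 = 4.71%.
Change = 4.71% − 7.77% = −3.06 percentage points.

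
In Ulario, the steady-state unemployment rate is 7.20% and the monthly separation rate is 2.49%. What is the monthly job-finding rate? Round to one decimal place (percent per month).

Job-finding rate ≈ 32.1% per month.

From u* = s/(s+f): f = s·(1−u)/u.
f = 2.49 × (1 − 0.0720) / 0.0720 = 2.3107 / 0.0720 ≈ 32.1% per month.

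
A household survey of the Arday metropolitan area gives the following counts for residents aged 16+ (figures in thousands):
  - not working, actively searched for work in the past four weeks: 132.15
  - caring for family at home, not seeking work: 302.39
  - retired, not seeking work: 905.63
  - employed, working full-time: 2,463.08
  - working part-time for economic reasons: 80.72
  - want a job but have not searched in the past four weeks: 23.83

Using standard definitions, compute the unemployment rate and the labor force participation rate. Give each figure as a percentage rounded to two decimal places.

Employed = 2,463.08 + 80.72 = 2,543.80 thousand (anyone who worked, including part-time for economic reasons, counts as employed).
Unemployed = 132.15 thousand.
Labor force = 2,543.80 + 132.15 = 2,675.95 thousand.
Not in labor force = 302.39 + 905.63 + 23.83 = 1,231.85 thousand (those not working and not actively searching are outside the labor force — including those who want a job but have given up searching).
Civilian working-age population = 2,675.95 + 1,231.85 = 3,907.80 thousand.
Unemployment rate = 132.15 / 2,675.95 = 4.94%.
Labor force participation rate = 2,675.95 / 3,907.80 = 68.48%.

Unemployment rate ≈ 4.94%; labor force participation rate ≈ 68.48%.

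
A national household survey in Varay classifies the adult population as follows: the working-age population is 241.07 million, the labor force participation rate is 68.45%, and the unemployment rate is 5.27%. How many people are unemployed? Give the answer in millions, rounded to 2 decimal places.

About 8.70 million are unemployed.

Labor force = 0.6845 × 241.07 = 165.01 million.
Unemployed = 0.0527 × 165.01 ≈ 8.70 million.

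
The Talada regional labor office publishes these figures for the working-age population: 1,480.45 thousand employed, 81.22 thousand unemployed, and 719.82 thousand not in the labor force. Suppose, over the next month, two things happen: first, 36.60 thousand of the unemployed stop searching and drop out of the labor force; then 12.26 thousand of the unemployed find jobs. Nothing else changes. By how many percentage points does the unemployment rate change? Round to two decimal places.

Initially, labor force = 1,480.45 + 81.22 = 1,561.67 thousand, so u = 81.22/1,561.67 = 5.20%.
After the first change, unemployed and labor force both fall by 36.60 → E = 1,480.45, U = 44.62, labor force = 1,525.07 thousand.
After the second change, unemployed falls and employed rises by 12.26; labor force unchanged → E = 1,492.71, U = 32.36, labor force = 1,525.07 thousand.
New unemployment rate = 32.36 / 1,525.07 = 2.12%.
Change = 2.12% − 5.20% = −3.08 percentage points.

The unemployment rate changes by −3.08 percentage points.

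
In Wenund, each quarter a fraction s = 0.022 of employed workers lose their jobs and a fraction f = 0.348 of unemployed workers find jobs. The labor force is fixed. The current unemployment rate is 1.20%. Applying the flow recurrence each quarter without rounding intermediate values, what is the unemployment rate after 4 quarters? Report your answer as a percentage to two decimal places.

With a fixed labor force, u_{t+1} = u_t + s·(1−u_t) − f·u_t = u_t·(1−s−f) + s.
Here 1−s−f = 0.630 and s = 0.022.
u_1 = 0.012000 × 0.630 + 0.022 = 0.029560.
u_2 = 0.029560 × 0.630 + 0.022 = 0.040623.
u_3 = 0.040623 × 0.630 + 0.022 = 0.047592.
u_4 = 0.047592 × 0.630 + 0.022 = 0.051983.

Unemployment rate after four quarters ≈ 5.20%.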